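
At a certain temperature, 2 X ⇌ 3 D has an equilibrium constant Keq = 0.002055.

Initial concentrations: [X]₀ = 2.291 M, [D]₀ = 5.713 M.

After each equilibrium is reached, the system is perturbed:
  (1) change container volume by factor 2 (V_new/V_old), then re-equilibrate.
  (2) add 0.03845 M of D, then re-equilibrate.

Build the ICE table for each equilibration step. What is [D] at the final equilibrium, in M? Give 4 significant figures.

[D]_eq = 0.2587 M

Q₀ = 35.53 vs Keq = 0.002055 ⇒ Q>K, reverse
Step 1:
                  X         D
  init        2.291     5.713
  Δ           3.534    -5.301
  eq          5.825    0.4116
  solve Keq expr → x = -1.767; check Q = 0.002055
Then change container volume by factor 2 (V_new/V_old).
Step 2:
                  X         D
  init        2.913    0.2058
  Δ         -0.0343   0.05145
  eq          2.878    0.2573
  solve Keq expr → x = 0.01715; check Q = 0.002055
Then add 0.03845 M of D.
Step 3:
                  X         D
  init        2.878    0.2957
  Δ         0.02466  -0.03698
  eq          2.903    0.2587
  solve Keq expr → x = -0.01233; check Q = 0.002055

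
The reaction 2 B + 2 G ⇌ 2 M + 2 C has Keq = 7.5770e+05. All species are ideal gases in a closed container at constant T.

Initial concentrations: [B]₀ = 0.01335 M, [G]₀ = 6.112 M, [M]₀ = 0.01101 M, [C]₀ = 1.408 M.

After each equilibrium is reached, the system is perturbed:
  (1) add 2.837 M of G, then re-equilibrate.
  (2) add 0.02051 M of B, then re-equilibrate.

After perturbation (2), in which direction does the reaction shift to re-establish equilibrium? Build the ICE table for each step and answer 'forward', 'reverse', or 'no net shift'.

Direction: forward

Q₀ = 0.0361 vs Keq = 7.5770e+05 ⇒ Q<K, forward
Step 1:
                  B         G         M         C
  Initial   0.01335     6.112   0.01101     1.408
  Change   -0.01334  -0.01334   0.01334   0.01334
  Equil   6.5204e-06     6.099   0.02435     1.421
  solve Keq expr → x = 0.006672; check Q = 7.5770e+05
Then add 2.837 M of G.
Step 2:
                  B         G         M         C
  Initial 6.5204e-06     8.936   0.02435     1.421
  Change  -2.0698e-06 -2.0698e-06 2.0698e-06 2.0698e-06
  Equil   4.4506e-06     8.936   0.02436     1.421
  solve Keq expr → x = 1.0349e-06; check Q = 7.5770e+05
Then add 0.02051 M of B.
Step 3:
                  B         G         M         C
  Initial   0.02051     8.936   0.02436     1.421
  Change   -0.02051  -0.02051   0.02051   0.02051
  Equil   8.3353e-06     8.915   0.04486     1.442
  solve Keq expr → x = 0.01025; check Q = 7.5770e+05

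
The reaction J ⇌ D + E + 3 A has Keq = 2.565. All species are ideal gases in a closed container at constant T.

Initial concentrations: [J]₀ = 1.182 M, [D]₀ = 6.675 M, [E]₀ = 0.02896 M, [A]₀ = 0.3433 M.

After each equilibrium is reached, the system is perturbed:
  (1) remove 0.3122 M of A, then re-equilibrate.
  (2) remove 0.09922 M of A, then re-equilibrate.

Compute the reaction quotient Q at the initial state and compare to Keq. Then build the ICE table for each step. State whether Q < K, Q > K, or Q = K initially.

Q₀ = 0.006617 vs Keq = 2.565 ⇒ Q<K, forward
Step 1:
                   J          D          E          A
  I            1.182      6.675    0.02896     0.3433
  C          -0.2458     0.2458     0.2458     0.7375
  E           0.9362      6.921     0.2748      1.081
  solve Keq expr → x = 0.2458; check Q = 2.565
Then remove 0.3122 M of A.
Step 2:
                   J          D          E          A
  I           0.9362      6.921     0.2748     0.7686
  C         -0.06875    0.06875    0.06875     0.2063
  E           0.8674       6.99     0.3436     0.9749
  solve Keq expr → x = 0.06875; check Q = 2.565
Then remove 0.09922 M of A.
Step 3:
                   J          D          E          A
  I           0.8674       6.99     0.3436     0.8757
  C         -0.02296    0.02296    0.02296    0.06889
  E           0.8444      7.013     0.3665     0.9446
  solve Keq expr → x = 0.02296; check Q = 2.565

Q₀ = 0.006617; Q < K (proceeds forward)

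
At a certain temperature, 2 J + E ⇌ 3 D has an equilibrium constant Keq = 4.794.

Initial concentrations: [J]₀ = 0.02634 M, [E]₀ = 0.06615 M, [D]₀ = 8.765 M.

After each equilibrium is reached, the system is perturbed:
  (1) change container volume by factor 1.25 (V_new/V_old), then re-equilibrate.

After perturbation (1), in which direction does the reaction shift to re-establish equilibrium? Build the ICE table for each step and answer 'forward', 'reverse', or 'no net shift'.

Direction: no net shift

Q₀ = 1.4672e+07 vs Keq = 4.794 ⇒ Q>K, reverse
Step 1:
                   J          E          D
  Initial    0.02634    0.06615      8.765
  Change       3.059       1.53     -4.589
  Equil        3.086      1.596      4.176
  solve Keq expr → x = -1.53; check Q = 4.794
Then change container volume by factor 1.25 (V_new/V_old).
Step 2:
                   J          E          D
  Initial      2.468      1.277      3.341
  Change           0          0          0
  Equil        2.468      1.277      3.341
  solve Keq expr → x = 0; check Q = 4.794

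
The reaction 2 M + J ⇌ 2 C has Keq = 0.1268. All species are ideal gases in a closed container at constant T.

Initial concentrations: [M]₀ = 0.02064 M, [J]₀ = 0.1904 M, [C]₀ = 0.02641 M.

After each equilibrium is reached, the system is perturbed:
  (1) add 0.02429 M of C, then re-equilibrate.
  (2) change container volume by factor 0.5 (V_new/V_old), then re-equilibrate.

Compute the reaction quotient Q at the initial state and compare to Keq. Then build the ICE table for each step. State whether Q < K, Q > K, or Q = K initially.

Q₀ = 8.599 vs Keq = 0.1268 ⇒ Q>K, reverse
Step 1:
                    M           J           C
  init        0.02064      0.1904     0.02641
  Δ           0.01994    0.009971    -0.01994
  eq          0.04058      0.2004    0.006469
  solve Keq expr → x = -0.009971; check Q = 0.1268
Then add 0.02429 M of C.
Step 2:
                    M           J           C
  init        0.04058      0.2004     0.03076
  Δ           0.02074     0.01037    -0.02074
  eq          0.06132      0.2107     0.01002
  solve Keq expr → x = -0.01037; check Q = 0.1268
Then change container volume by factor 0.5 (V_new/V_old).
Step 3:
                    M           J           C
  init         0.1226      0.4215     0.02005
  Δ         -0.006658   -0.003329    0.006658
  eq            0.116      0.4181      0.0267
  solve Keq expr → x = 0.003329; check Q = 0.1268

Q₀ = 8.599; Q > K (proceeds reverse)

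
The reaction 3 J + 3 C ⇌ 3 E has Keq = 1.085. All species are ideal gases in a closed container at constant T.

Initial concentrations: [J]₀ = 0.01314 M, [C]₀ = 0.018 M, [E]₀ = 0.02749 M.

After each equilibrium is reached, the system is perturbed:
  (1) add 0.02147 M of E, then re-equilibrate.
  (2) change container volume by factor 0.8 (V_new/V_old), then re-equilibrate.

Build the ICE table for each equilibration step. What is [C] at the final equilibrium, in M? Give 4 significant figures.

Q₀ = 1.5701e+06 vs Keq = 1.085 ⇒ Q>K, reverse
Step 1:
                  J         C         E
  I         0.01314     0.018   0.02749
  C         0.02574   0.02574  -0.02574
  E         0.03888   0.04374  0.001748
  solve Keq expr → x = -0.008581; check Q = 1.085
Then add 0.02147 M of E.
Step 2:
                  J         C         E
  I         0.03888   0.04374   0.02322
  C         0.01943   0.01943  -0.01943
  E         0.05831   0.06317  0.003786
  solve Keq expr → x = -0.006477; check Q = 1.085
Then change container volume by factor 0.8 (V_new/V_old).
Step 3:
                  J         C         E
  I         0.07289   0.07897  0.004732
  C       -0.001024 -0.001024  0.001024
  E         0.07187   0.07794  0.005756
  solve Keq expr → x = 3.4141e-04; check Q = 1.085

[C]_eq = 0.07794 M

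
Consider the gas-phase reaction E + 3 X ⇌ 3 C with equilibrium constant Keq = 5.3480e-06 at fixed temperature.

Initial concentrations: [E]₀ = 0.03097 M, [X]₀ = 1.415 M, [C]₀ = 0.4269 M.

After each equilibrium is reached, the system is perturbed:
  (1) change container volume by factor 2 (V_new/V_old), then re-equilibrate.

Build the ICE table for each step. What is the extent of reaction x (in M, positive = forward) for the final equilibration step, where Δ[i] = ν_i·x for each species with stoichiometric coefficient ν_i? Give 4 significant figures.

Q₀ = 0.8867 vs Keq = 5.3480e-06 ⇒ Q>K, reverse
Step 1:
                   E          X          C
  I          0.03097      1.415     0.4269
  C           0.1364     0.4093    -0.4093
  E           0.1674      1.824    0.01758
  solve Keq expr → x = -0.1364; check Q = 5.3480e-06
Then change container volume by factor 2 (V_new/V_old).
Step 2:
                   E          X          C
  I           0.0837     0.9122   0.008791
  C       5.9450e-04   0.001784  -0.001784
  E           0.0843     0.9139   0.007008
  solve Keq expr → x = -5.9450e-04; check Q = 5.3480e-06

x = -5.9450e-04 M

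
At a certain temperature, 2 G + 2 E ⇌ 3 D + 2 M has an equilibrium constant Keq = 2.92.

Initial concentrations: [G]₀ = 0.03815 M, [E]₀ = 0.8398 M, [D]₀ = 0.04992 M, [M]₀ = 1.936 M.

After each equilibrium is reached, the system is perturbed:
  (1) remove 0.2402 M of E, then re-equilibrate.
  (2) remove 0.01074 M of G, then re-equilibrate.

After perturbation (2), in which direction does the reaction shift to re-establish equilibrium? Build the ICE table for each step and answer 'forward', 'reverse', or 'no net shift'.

Direction: reverse

Q₀ = 0.4542 vs Keq = 2.92 ⇒ Q<K, forward
Step 1:
                   G          E          D          M
  init       0.03815     0.8398    0.04992      1.936
  Δ         -0.01296   -0.01296    0.01943    0.01296
  eq         0.02519     0.8268    0.06935      1.949
  solve Keq expr → x = 0.006478; check Q = 2.92
Then remove 0.2402 M of E.
Step 2:
                   G          E          D          M
  init       0.02519     0.5866    0.06935      1.949
  Δ         0.004713   0.004713   -0.00707  -0.004713
  eq         0.02991     0.5914    0.06228      1.944
  solve Keq expr → x = -0.002357; check Q = 2.92
Then remove 0.01074 M of G.
Step 3:
                   G          E          D          M
  init       0.01917     0.5914    0.06228      1.944
  Δ         0.005114   0.005114  -0.007671  -0.005114
  eq         0.02428     0.5965    0.05461      1.939
  solve Keq expr → x = -0.002557; check Q = 2.92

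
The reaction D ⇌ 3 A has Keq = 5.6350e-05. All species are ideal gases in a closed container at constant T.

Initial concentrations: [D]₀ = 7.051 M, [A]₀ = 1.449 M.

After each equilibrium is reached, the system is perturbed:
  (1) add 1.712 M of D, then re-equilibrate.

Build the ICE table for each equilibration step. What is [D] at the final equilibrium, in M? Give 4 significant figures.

Q₀ = 0.4315 vs Keq = 5.6350e-05 ⇒ Q>K, reverse
Step 1:
                  D         A
  I           7.051     1.449
  C           0.458    -1.374
  E           7.509   0.07507
  solve Keq expr → x = -0.458; check Q = 5.6350e-05
Then add 1.712 M of D.
Step 2:
                  D         A
  I           9.221   0.07507
  C       -0.001772  0.005315
  E           9.219   0.08039
  solve Keq expr → x = 0.001772; check Q = 5.6350e-05

[D]_eq = 9.219 M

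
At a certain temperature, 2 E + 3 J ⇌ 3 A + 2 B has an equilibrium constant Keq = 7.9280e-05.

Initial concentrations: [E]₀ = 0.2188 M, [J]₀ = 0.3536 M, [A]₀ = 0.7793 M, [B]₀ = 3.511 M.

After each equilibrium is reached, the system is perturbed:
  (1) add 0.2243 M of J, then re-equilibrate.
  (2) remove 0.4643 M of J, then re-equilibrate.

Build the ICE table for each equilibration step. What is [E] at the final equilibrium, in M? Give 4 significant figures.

Q₀ = 2756 vs Keq = 7.9280e-05 ⇒ Q>K, reverse
Step 1:
                    E           J           A           B
  I            0.2188      0.3536      0.7793       3.511
  C            0.5072      0.7607     -0.7607     -0.5072
  E             0.726       1.114     0.01857       3.004
  solve Keq expr → x = -0.2536; check Q = 7.9280e-05
Then add 0.2243 M of J.
Step 2:
                    E           J           A           B
  I             0.726       1.339     0.01857       3.004
  C         -0.002411   -0.003617    0.003617    0.002411
  E            0.7235       1.335     0.02219       3.006
  solve Keq expr → x = 0.001206; check Q = 7.9280e-05
Then remove 0.4643 M of J.
Step 3:
                    E           J           A           B
  I            0.7235      0.8707     0.02219       3.006
  C          0.005006    0.007509   -0.007509   -0.005006
  E            0.7285      0.8782     0.01468       3.001
  solve Keq expr → x = -0.002503; check Q = 7.9280e-05

[E]_eq = 0.7285 M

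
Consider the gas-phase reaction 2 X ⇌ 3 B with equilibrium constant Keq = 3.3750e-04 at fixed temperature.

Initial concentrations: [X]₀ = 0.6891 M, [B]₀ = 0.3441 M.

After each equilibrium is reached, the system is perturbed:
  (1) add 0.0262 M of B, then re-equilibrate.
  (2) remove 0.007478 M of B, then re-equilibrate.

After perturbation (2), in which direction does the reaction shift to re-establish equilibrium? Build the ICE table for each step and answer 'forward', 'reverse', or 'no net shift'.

Direction: forward

Q₀ = 0.0858 vs Keq = 3.3750e-04 ⇒ Q>K, reverse
Step 1:
                  X         B
  I          0.6891    0.3441
  C          0.1869   -0.2804
  E           0.876   0.06374
  solve Keq expr → x = -0.09345; check Q = 3.3750e-04
Then add 0.0262 M of B.
Step 2:
                  X         B
  I           0.876   0.08994
  C         0.01692  -0.02538
  E          0.8929   0.06456
  solve Keq expr → x = -0.008461; check Q = 3.3750e-04
Then remove 0.007478 M of B.
Step 3:
                  X         B
  I          0.8929   0.05708
  C        -0.00483  0.007245
  E          0.8881   0.06433
  solve Keq expr → x = 0.002415; check Q = 3.3750e-04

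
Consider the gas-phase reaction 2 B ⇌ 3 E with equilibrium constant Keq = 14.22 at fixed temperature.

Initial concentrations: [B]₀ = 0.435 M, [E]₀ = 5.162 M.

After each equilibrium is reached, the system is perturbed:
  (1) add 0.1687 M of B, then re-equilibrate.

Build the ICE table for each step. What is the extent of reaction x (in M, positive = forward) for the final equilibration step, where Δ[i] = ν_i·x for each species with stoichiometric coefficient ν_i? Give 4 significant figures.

x = 0.04009 M

Q₀ = 726.9 vs Keq = 14.22 ⇒ Q>K, reverse
Step 1:
                   B          E
  Initial      0.435      5.162
  Change         1.2       -1.8
  Equil        1.635      3.362
  solve Keq expr → x = -0.5999; check Q = 14.22
Then add 0.1687 M of B.
Step 2:
                   B          E
  Initial      1.804      3.362
  Change    -0.08019     0.1203
  Equil        1.723      3.482
  solve Keq expr → x = 0.04009; check Q = 14.22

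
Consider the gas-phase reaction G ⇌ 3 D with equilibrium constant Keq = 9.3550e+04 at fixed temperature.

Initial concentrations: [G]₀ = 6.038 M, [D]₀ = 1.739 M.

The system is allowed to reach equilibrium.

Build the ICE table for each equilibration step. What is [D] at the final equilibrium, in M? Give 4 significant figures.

[D]_eq = 19.61 M

Q₀ = 0.871 vs Keq = 9.3550e+04 ⇒ Q<K, forward
Step 1:
                   G          D
  I            6.038      1.739
  C           -5.957      17.87
  E          0.08062      19.61
  solve Keq expr → x = 5.957; check Q = 9.3550e+04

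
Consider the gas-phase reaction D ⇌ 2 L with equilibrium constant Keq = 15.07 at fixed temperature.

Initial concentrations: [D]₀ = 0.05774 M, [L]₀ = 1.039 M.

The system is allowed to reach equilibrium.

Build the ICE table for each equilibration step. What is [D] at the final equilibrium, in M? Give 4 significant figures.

[D]_eq = 0.06866 M

Q₀ = 18.7 vs Keq = 15.07 ⇒ Q>K, reverse
Step 1:
                   D          L
  Initial    0.05774      1.039
  Change     0.01092   -0.02183
  Equil      0.06866      1.017
  solve Keq expr → x = -0.01092; check Q = 15.07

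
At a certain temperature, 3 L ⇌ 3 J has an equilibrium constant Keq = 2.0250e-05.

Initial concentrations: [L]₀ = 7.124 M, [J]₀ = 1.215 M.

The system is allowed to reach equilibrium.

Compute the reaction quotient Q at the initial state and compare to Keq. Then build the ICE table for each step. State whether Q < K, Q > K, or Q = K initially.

Q₀ = 0.004961; Q > K (proceeds reverse)

Q₀ = 0.004961 vs Keq = 2.0250e-05 ⇒ Q>K, reverse
Step 1:
                  L         J
  init        7.124     1.215
  Δ          0.9937   -0.9937
  eq          8.118    0.2213
  solve Keq expr → x = -0.3312; check Q = 2.0250e-05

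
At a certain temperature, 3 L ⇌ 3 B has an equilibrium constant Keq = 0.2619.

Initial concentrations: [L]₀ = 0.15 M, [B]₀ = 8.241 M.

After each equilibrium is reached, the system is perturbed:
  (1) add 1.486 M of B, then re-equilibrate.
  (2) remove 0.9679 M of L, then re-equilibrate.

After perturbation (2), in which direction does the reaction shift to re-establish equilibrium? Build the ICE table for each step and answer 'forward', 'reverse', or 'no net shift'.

Direction: reverse

Q₀ = 1.6583e+05 vs Keq = 0.2619 ⇒ Q>K, reverse
Step 1:
                   L          B
  Initial       0.15      8.241
  Change       4.967     -4.967
  Equil        5.117      3.274
  solve Keq expr → x = -1.656; check Q = 0.2619
Then add 1.486 M of B.
Step 2:
                   L          B
  Initial      5.117       4.76
  Change      0.9062    -0.9062
  Equil        6.023      3.854
  solve Keq expr → x = -0.3021; check Q = 0.2619
Then remove 0.9679 M of L.
Step 3:
                   L          B
  Initial      5.055      3.854
  Change      0.3776    -0.3776
  Equil        5.433      3.476
  solve Keq expr → x = -0.1259; check Q = 0.2619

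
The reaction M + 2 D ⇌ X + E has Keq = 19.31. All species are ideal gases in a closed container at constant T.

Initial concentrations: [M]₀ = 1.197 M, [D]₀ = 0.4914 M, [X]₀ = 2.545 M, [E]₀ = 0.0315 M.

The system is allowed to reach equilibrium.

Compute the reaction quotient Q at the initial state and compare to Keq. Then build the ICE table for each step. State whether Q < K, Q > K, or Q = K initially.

Q₀ = 0.2774; Q < K (proceeds forward)

Q₀ = 0.2774 vs Keq = 19.31 ⇒ Q<K, forward
Step 1:
                    M           D           X           E
  I             1.197      0.4914       2.545      0.0315
  C           -0.1642     -0.3284      0.1642      0.1642
  E             1.033       0.163       2.709      0.1957
  solve Keq expr → x = 0.1642; check Q = 19.31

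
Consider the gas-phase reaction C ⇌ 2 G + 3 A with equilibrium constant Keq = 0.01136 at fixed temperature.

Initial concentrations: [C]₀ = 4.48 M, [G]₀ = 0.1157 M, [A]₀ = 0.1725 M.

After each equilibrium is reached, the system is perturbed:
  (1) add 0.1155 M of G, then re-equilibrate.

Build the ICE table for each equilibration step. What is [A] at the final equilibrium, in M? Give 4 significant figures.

Q₀ = 1.5338e-05 vs Keq = 0.01136 ⇒ Q<K, forward
Step 1:
                  C         G         A
  init         4.48    0.1157    0.1725
  Δ         -0.1569    0.3138    0.4708
  eq          4.323    0.4295    0.6433
  solve Keq expr → x = 0.1569; check Q = 0.01136
Then add 0.1155 M of G.
Step 2:
                  C         G         A
  init        4.323     0.545    0.6433
  Δ         0.02108  -0.04216  -0.06323
  eq          4.344    0.5029      0.58
  solve Keq expr → x = -0.02108; check Q = 0.01136

[A]_eq = 0.58 M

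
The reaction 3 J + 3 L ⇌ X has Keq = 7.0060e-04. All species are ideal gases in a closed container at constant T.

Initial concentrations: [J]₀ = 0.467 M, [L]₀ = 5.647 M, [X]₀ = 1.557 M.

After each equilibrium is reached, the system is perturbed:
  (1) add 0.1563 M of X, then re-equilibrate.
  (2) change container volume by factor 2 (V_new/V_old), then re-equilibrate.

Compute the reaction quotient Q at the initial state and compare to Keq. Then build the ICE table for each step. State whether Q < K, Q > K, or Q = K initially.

Q₀ = 0.0849; Q > K (proceeds reverse)

Q₀ = 0.0849 vs Keq = 7.0060e-04 ⇒ Q>K, reverse
Step 1:
                    J           L           X
  I             0.467       5.647       1.557
  C             1.242       1.242      -0.414
  E             1.709       6.889       1.143
  solve Keq expr → x = -0.414; check Q = 7.0060e-04
Then add 0.1563 M of X.
Step 2:
                    J           L           X
  I             1.709       6.889       1.299
  C           0.05294     0.05294    -0.01765
  E             1.762       6.942       1.282
  solve Keq expr → x = -0.01765; check Q = 7.0060e-04
Then change container volume by factor 2 (V_new/V_old).
Step 3:
                    J           L           X
  I            0.8809       3.471      0.6408
  C            0.9092      0.9092     -0.3031
  E              1.79        4.38      0.3378
  solve Keq expr → x = -0.3031; check Q = 7.0060e-04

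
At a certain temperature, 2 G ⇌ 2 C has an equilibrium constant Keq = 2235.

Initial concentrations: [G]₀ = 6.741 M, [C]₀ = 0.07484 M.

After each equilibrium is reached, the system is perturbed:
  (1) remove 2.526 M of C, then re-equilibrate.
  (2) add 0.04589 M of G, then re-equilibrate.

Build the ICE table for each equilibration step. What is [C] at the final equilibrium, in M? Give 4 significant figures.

[C]_eq = 4.246 M

Q₀ = 1.2326e-04 vs Keq = 2235 ⇒ Q<K, forward
Step 1:
                  G         C
  I           6.741   0.07484
  C            -6.6       6.6
  E          0.1412     6.675
  solve Keq expr → x = 3.3; check Q = 2235
Then remove 2.526 M of C.
Step 2:
                  G         C
  I          0.1412     4.149
  C        -0.05232   0.05232
  E         0.08886     4.201
  solve Keq expr → x = 0.02616; check Q = 2235
Then add 0.04589 M of G.
Step 3:
                  G         C
  I          0.1348     4.201
  C        -0.04494   0.04494
  E         0.08981     4.246
  solve Keq expr → x = 0.02247; check Q = 2235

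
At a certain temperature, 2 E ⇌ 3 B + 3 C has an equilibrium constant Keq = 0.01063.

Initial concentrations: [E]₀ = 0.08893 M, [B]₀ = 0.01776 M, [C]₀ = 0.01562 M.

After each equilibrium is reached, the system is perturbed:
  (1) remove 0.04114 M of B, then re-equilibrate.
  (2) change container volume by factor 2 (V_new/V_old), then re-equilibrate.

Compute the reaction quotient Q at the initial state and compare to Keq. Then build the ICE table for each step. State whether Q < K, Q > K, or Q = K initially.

Q₀ = 2.6995e-09 vs Keq = 0.01063 ⇒ Q<K, forward
Step 1:
                    E           B           C
  init        0.08893     0.01776     0.01562
  Δ          -0.07088      0.1063      0.1063
  eq          0.01805      0.1241      0.1219
  solve Keq expr → x = 0.03544; check Q = 0.01063
Then remove 0.04114 M of B.
Step 2:
                    E           B           C
  init        0.01805     0.08294      0.1219
  Δ         -0.005503    0.008255    0.008255
  eq          0.01255     0.09119      0.1302
  solve Keq expr → x = 0.002752; check Q = 0.01063
Then change container volume by factor 2 (V_new/V_old).
Step 3:
                    E           B           C
  init       0.006274      0.0456      0.0651
  Δ         -0.004102    0.006153    0.006153
  eq         0.002172     0.05175     0.07125
  solve Keq expr → x = 0.002051; check Q = 0.01063

Q₀ = 2.6995e-09; Q < K (proceeds forward)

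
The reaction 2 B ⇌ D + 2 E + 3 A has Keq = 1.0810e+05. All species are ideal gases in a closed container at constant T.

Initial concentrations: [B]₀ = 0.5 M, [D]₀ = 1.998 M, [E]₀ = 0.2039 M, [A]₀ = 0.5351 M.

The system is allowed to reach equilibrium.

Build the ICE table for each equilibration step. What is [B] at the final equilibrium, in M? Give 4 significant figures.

[B]_eq = 0.004606 M

Q₀ = 0.05091 vs Keq = 1.0810e+05 ⇒ Q<K, forward
Step 1:
                    B           D           E           A
  I               0.5       1.998      0.2039      0.5351
  C           -0.4954      0.2477      0.4954      0.7431
  E          0.004606       2.246      0.6993       1.278
  solve Keq expr → x = 0.2477; check Q = 1.0810e+05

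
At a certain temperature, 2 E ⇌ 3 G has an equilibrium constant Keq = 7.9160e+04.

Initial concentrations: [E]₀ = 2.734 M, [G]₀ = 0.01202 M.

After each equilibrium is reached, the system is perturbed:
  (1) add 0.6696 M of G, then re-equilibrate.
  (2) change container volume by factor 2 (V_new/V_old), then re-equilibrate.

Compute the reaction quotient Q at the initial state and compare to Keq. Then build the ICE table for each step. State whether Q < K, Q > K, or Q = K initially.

Q₀ = 2.3234e-07; Q < K (proceeds forward)

Q₀ = 2.3234e-07 vs Keq = 7.9160e+04 ⇒ Q<K, forward
Step 1:
                  E         G
  Initial     2.734   0.01202
  Change     -2.705     4.057
  Equil     0.02918     4.069
  solve Keq expr → x = 1.352; check Q = 7.9160e+04
Then add 0.6696 M of G.
Step 2:
                  E         G
  Initial   0.02918     4.739
  Change   0.007362  -0.01104
  Equil     0.03654     4.728
  solve Keq expr → x = -0.003681; check Q = 7.9160e+04
Then change container volume by factor 2 (V_new/V_old).
Step 3:
                  E         G
  Initial   0.01827     2.364
  Change  -0.005286  0.007929
  Equil     0.01298     2.372
  solve Keq expr → x = 0.002643; check Q = 7.9160e+04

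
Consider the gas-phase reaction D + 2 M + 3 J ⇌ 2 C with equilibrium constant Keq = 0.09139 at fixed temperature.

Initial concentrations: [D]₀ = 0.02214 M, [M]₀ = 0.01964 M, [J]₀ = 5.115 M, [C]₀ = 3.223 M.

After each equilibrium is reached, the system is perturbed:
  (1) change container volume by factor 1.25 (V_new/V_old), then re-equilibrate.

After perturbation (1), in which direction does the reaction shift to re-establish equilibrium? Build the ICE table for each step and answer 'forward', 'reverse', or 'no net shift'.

Direction: reverse

Q₀ = 9089 vs Keq = 0.09139 ⇒ Q>K, reverse
Step 1:
                  D         M         J         C
  init      0.02214   0.01964     5.115     3.223
  Δ          0.3898    0.7796     1.169   -0.7796
  eq          0.412    0.7993     6.284     2.443
  solve Keq expr → x = -0.3898; check Q = 0.09139
Then change container volume by factor 1.25 (V_new/V_old).
Step 2:
                  D         M         J         C
  init       0.3296    0.6394     5.028     1.955
  Δ         0.07283    0.1457    0.2185   -0.1457
  eq         0.4024    0.7851     5.246     1.809
  solve Keq expr → x = -0.07283; check Q = 0.09139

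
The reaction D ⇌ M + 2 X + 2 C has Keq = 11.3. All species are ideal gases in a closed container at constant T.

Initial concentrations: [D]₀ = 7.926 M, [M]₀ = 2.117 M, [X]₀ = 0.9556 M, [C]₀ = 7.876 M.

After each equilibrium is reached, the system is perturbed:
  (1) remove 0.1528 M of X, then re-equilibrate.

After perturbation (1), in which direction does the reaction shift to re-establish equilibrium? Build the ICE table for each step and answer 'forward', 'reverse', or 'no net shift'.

Q₀ = 15.13 vs Keq = 11.3 ⇒ Q>K, reverse
Step 1:
                   D          M          X          C
  Initial      7.926      2.117     0.9556      7.876
  Change     0.05259   -0.05259    -0.1052    -0.1052
  Equil        7.979      2.064     0.8504      7.771
  solve Keq expr → x = -0.05259; check Q = 11.3
Then remove 0.1528 M of X.
Step 2:
                   D          M          X          C
  Initial      7.979      2.064     0.6976      7.771
  Change    -0.06197    0.06197     0.1239     0.1239
  Equil        7.917      2.126     0.8216      7.895
  solve Keq expr → x = 0.06197; check Q = 11.3

Direction: forward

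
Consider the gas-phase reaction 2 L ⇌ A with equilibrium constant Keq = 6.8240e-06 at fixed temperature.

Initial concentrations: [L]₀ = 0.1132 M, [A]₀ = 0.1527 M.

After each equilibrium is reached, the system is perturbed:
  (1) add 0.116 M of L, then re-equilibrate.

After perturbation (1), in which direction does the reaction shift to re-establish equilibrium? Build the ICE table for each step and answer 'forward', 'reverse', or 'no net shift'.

Direction: forward

Q₀ = 11.92 vs Keq = 6.8240e-06 ⇒ Q>K, reverse
Step 1:
                   L          A
  Initial     0.1132     0.1527
  Change      0.3054    -0.1527
  Equil       0.4186 1.1957e-06
  solve Keq expr → x = -0.1527; check Q = 6.8240e-06
Then add 0.116 M of L.
Step 2:
                   L          A
  Initial     0.5346 1.1957e-06
  Change  -1.5090e-06 7.5452e-07
  Equil       0.5346 1.9503e-06
  solve Keq expr → x = 7.5452e-07; check Q = 6.8240e-06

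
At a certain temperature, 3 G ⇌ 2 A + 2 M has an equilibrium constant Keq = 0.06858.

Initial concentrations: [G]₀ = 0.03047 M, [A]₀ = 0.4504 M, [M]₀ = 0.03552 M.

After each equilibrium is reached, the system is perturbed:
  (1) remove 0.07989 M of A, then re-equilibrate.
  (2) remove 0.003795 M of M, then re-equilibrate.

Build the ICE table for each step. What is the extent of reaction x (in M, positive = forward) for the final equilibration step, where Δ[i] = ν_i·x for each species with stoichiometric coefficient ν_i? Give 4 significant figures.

Q₀ = 9.047 vs Keq = 0.06858 ⇒ Q>K, reverse
Step 1:
                  G         A         M
  Initial   0.03047    0.4504   0.03552
  Change    0.03708  -0.02472  -0.02472
  Equil     0.06755    0.4257    0.0108
  solve Keq expr → x = -0.01236; check Q = 0.06858
Then remove 0.07989 M of A.
Step 2:
                  G         A         M
  Initial   0.06755    0.3458    0.0108
  Change  -0.002538  0.001692  0.001692
  Equil     0.06501    0.3475   0.01249
  solve Keq expr → x = 8.4598e-04; check Q = 0.06858
Then remove 0.003795 M of M.
Step 3:
                  G         A         M
  Initial   0.06501    0.3475  0.008697
  Change  -0.003903  0.002602  0.002602
  Equil     0.06111    0.3501    0.0113
  solve Keq expr → x = 0.001301; check Q = 0.06858

x = 0.001301 M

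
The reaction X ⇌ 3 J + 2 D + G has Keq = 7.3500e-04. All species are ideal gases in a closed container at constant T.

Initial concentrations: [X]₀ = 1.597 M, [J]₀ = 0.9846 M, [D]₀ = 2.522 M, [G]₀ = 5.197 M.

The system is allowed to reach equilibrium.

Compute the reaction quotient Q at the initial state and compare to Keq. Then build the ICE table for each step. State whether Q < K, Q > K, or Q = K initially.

Q₀ = 19.76; Q > K (proceeds reverse)

Q₀ = 19.76 vs Keq = 7.3500e-04 ⇒ Q>K, reverse
Step 1:
                  X         J         D         G
  Initial     1.597    0.9846     2.522     5.197
  Change     0.3138   -0.9415   -0.6277   -0.3138
  Equil       1.911   0.04312     1.894     4.883
  solve Keq expr → x = -0.3138; check Q = 7.3500e-04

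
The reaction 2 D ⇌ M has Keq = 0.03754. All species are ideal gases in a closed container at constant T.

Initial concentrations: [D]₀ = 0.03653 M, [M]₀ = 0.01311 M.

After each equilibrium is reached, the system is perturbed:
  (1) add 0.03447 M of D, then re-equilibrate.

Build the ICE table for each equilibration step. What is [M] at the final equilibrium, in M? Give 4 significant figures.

Q₀ = 9.824 vs Keq = 0.03754 ⇒ Q>K, reverse
Step 1:
                    D           M
  I           0.03653     0.01311
  C           0.02593    -0.01296
  E           0.06246  1.4644e-04
  solve Keq expr → x = -0.01296; check Q = 0.03754
Then add 0.03447 M of D.
Step 2:
                    D           M
  I           0.09693  1.4644e-04
  C       -4.0658e-04  2.0329e-04
  E           0.09652  3.4973e-04
  solve Keq expr → x = 2.0329e-04; check Q = 0.03754

[M]_eq = 3.4973e-04 M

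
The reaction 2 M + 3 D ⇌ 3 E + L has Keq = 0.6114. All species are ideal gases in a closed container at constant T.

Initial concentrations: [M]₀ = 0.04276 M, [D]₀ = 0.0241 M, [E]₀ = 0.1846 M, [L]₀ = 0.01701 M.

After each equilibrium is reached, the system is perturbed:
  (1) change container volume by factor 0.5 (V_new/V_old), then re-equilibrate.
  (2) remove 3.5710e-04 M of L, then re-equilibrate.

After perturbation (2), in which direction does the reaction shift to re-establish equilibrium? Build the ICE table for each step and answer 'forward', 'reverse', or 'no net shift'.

Q₀ = 4181 vs Keq = 0.6114 ⇒ Q>K, reverse
Step 1:
                    M           D           E           L
  init        0.04276      0.0241      0.1846     0.01701
  Δ            0.0329     0.04935    -0.04935    -0.01645
  eq          0.07566     0.07345      0.1353  5.6049e-04
  solve Keq expr → x = -0.01645; check Q = 0.6114
Then change container volume by factor 0.5 (V_new/V_old).
Step 2:
                    M           D           E           L
  init         0.1513      0.1469      0.2705    0.001121
  Δ         -0.001782   -0.002673    0.002673  8.9092e-04
  eq           0.1495      0.1442      0.2732    0.002012
  solve Keq expr → x = 8.9092e-04; check Q = 0.6114
Then remove 3.5710e-04 M of L.
Step 3:
                    M           D           E           L
  init         0.1495      0.1442      0.2732    0.001655
  Δ       -5.7516e-04 -8.6273e-04  8.6273e-04  2.8758e-04
  eq            0.149      0.1434       0.274    0.001942
  solve Keq expr → x = 2.8758e-04; check Q = 0.6114

Direction: forward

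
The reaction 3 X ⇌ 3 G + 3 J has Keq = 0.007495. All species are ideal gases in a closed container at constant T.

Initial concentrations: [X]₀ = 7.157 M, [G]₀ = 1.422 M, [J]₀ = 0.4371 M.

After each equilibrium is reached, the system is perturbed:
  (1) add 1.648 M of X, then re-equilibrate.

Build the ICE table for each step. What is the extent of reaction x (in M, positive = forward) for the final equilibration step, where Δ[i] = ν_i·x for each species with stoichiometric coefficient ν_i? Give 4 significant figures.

x = 0.03808 M

Q₀ = 6.5501e-04 vs Keq = 0.007495 ⇒ Q<K, forward
Step 1:
                   X          G          J
  Initial      7.157      1.422     0.4371
  Change     -0.3271     0.3271     0.3271
  Equil         6.83      1.749     0.7642
  solve Keq expr → x = 0.109; check Q = 0.007495
Then add 1.648 M of X.
Step 2:
                   X          G          J
  Initial      8.478      1.749     0.7642
  Change     -0.1142     0.1142     0.1142
  Equil        8.364      1.863     0.8784
  solve Keq expr → x = 0.03808; check Q = 0.007495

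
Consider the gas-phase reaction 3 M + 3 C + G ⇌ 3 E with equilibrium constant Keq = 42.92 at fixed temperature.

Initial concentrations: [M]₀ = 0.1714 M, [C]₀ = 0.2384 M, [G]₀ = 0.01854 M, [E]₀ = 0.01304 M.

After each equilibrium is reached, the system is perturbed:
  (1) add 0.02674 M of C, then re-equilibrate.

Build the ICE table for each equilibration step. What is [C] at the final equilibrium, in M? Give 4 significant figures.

[C]_eq = 0.2473 M

Q₀ = 1.753 vs Keq = 42.92 ⇒ Q<K, forward
Step 1:
                  M         C         G         E
  I          0.1714    0.2384   0.01854   0.01304
  C        -0.01572  -0.01572 -0.005239   0.01572
  E          0.1557    0.2227    0.0133   0.02876
  solve Keq expr → x = 0.005239; check Q = 42.92
Then add 0.02674 M of C.
Step 2:
                  M         C         G         E
  I          0.1557    0.2494    0.0133   0.02876
  C       -0.002155 -0.002155 -7.1845e-04  0.002155
  E          0.1535    0.2473   0.01258   0.03091
  solve Keq expr → x = 7.1845e-04; check Q = 42.92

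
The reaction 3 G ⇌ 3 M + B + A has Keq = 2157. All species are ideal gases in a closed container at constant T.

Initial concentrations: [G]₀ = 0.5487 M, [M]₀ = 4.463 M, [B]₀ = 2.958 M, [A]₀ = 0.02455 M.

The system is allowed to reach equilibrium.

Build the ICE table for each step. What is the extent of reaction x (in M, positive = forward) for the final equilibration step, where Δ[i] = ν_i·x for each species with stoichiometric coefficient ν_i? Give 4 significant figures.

Q₀ = 39.08 vs Keq = 2157 ⇒ Q<K, forward
Step 1:
                    G           M           B           A
  I            0.5487       4.463       2.958     0.02455
  C           -0.2858      0.2858     0.09528     0.09528
  E            0.2629       4.749       3.053      0.1198
  solve Keq expr → x = 0.09528; check Q = 2157

x = 0.09528 M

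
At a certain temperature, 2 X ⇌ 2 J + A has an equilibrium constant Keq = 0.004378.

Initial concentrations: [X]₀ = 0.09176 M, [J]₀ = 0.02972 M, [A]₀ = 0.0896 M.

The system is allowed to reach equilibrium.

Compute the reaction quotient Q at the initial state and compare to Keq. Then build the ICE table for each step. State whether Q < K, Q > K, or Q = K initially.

Q₀ = 0.009399 vs Keq = 0.004378 ⇒ Q>K, reverse
Step 1:
                    X           J           A
  init        0.09176     0.02972      0.0896
  Δ          0.007349   -0.007349   -0.003674
  eq          0.09911     0.02237     0.08593
  solve Keq expr → x = -0.003674; check Q = 0.004378

Q₀ = 0.009399; Q > K (proceeds reverse)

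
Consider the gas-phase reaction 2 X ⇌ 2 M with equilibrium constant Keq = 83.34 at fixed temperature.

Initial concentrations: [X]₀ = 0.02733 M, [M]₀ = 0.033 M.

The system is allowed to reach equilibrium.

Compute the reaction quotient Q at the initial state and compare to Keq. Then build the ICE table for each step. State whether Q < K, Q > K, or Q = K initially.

Q₀ = 1.458; Q < K (proceeds forward)

Q₀ = 1.458 vs Keq = 83.34 ⇒ Q<K, forward
Step 1:
                    X           M
  init        0.02733       0.033
  Δ          -0.02137     0.02137
  eq         0.005956     0.05437
  solve Keq expr → x = 0.01069; check Q = 83.34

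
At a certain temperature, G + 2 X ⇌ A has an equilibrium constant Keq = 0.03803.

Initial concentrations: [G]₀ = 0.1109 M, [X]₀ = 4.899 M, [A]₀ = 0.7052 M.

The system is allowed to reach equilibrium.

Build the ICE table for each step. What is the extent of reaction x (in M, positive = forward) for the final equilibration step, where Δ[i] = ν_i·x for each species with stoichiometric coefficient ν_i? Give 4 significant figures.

Q₀ = 0.265 vs Keq = 0.03803 ⇒ Q>K, reverse
Step 1:
                  G         X         A
  I          0.1109     4.899    0.7052
  C          0.2727    0.5455   -0.2727
  E          0.3836     5.444    0.4325
  solve Keq expr → x = -0.2727; check Q = 0.03803

x = -0.2727 M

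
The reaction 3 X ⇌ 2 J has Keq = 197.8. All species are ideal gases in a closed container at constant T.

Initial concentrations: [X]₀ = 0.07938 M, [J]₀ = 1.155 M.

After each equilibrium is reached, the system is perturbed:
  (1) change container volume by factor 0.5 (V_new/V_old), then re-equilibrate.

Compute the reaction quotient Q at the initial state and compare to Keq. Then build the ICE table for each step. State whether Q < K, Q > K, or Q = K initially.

Q₀ = 2667 vs Keq = 197.8 ⇒ Q>K, reverse
Step 1:
                   X          J
  Initial    0.07938      1.155
  Change      0.1021   -0.06804
  Equil       0.1814      1.087
  solve Keq expr → x = -0.03402; check Q = 197.8
Then change container volume by factor 0.5 (V_new/V_old).
Step 2:
                   X          J
  Initial     0.3629      2.174
  Change    -0.07071    0.04714
  Equil       0.2922      2.221
  solve Keq expr → x = 0.02357; check Q = 197.8

Q₀ = 2667; Q > K (proceeds reverse)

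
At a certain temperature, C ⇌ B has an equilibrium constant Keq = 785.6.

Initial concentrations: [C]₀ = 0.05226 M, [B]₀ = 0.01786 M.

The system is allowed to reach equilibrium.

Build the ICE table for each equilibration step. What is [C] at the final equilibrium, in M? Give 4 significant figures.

Q₀ = 0.3418 vs Keq = 785.6 ⇒ Q<K, forward
Step 1:
                   C          B
  Initial    0.05226    0.01786
  Change    -0.05217    0.05217
  Equil   8.9143e-05    0.07003
  solve Keq expr → x = 0.05217; check Q = 785.6

[C]_eq = 8.9143e-05 M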